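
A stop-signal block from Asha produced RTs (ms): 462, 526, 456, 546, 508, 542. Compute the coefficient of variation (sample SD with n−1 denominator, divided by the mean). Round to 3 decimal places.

n = 6, Σ = 3040, M = 506.6667
Σ(x−M)² = 7733.333; s = √(7733.333/5) = 39.3277
CV = 39.3277 / 506.6667 = 0.07762

0.078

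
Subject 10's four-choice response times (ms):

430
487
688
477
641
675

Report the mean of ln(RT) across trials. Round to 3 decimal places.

6.322

ln(RT): 6.0638, 6.1883, 6.5338, 6.1675, 6.4630, 6.5147
Σ ln(RT) = 37.9311
Mean = 37.9311/6 = 6.32185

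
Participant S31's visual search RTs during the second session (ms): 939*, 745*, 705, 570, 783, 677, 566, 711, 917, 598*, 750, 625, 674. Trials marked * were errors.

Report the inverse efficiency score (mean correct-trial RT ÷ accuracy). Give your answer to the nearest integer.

907 ms

Correct trials (n=10): 705, 570, 783, 677, 566, 711, 917, 750, 625, 674
Mean correct RT = 6978/10 = 697.8000 ms
Proportion correct = 10/13
IES = 697.8000 / (10/13) = 907.140 ms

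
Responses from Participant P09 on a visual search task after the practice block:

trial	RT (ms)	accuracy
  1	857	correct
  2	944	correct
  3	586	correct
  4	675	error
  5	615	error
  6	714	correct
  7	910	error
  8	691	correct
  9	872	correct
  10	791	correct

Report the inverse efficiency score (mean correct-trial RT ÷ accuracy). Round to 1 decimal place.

Correct trials (n=7): 857, 944, 586, 714, 691, 872, 791
Mean correct RT = 5455/7 = 779.2857 ms
Proportion correct = 7/10
IES = 779.2857 / (7/10) = 1113.265 ms

1113.3 ms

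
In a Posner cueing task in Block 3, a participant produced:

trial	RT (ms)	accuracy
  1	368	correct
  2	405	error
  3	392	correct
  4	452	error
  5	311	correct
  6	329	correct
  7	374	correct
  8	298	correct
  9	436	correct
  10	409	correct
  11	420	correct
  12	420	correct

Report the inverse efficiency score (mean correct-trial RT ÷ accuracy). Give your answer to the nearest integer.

451 ms

Correct trials (n=10): 368, 392, 311, 329, 374, 298, 436, 409, 420, 420
Mean correct RT = 3757/10 = 375.7000 ms
Proportion correct = 10/12
IES = 375.7000 / (10/12) = 450.840 ms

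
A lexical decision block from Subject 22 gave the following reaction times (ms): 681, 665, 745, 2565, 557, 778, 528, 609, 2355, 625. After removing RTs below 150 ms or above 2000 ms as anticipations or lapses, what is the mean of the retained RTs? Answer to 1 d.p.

Excluded: 2355, 2565
Retained (n=8): Σ = 5188
Mean = 5188/8 = 648.5000

648.5 ms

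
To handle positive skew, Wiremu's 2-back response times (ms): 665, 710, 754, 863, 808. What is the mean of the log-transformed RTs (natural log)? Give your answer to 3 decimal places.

6.629

ln(RT): 6.4998, 6.5653, 6.6254, 6.7604, 6.6946
Σ ln(RT) = 33.1454
Mean = 33.1454/5 = 6.62908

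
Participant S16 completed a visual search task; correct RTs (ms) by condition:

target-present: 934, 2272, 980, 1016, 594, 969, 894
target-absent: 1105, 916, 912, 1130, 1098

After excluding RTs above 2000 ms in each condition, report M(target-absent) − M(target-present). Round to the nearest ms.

134 ms

target-present: exclude 2272
M(target-present) = 5387/6 = 897.833
M(target-absent) = 5161/5 = 1032.200
Difference = 1032.200 − 897.833 = 134.367 ms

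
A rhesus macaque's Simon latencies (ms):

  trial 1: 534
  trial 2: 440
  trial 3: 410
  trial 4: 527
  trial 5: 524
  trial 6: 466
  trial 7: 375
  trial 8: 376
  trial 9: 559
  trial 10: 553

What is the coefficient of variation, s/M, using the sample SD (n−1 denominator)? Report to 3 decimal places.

0.152

n = 10, Σ = 4764, M = 476.4000
Σ(x−M)² = 47038.400; s = √(47038.400/9) = 72.2945
CV = 72.2945 / 476.4000 = 0.15175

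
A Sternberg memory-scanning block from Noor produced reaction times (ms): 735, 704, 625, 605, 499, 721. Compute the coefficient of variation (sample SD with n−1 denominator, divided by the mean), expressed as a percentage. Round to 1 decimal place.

n = 6, Σ = 3889, M = 648.1667
Σ(x−M)² = 40612.833; s = √(40612.833/5) = 90.1253
CV = 90.1253 / 648.1667 = 0.13905 = 13.905%

13.9%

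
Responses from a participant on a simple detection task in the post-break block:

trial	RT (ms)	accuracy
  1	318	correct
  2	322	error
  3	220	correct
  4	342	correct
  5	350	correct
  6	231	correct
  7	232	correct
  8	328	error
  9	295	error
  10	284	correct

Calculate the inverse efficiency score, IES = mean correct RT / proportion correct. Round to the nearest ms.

403 ms

Correct trials (n=7): 318, 220, 342, 350, 231, 232, 284
Mean correct RT = 1977/7 = 282.4286 ms
Proportion correct = 7/10
IES = 282.4286 / (7/10) = 403.469 ms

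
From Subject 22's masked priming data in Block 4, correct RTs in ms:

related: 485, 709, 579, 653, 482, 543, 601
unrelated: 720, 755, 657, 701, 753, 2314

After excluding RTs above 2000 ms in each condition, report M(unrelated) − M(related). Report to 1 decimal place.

138.3 ms

unrelated: exclude 2314
M(related) = 4052/7 = 578.857
M(unrelated) = 3586/5 = 717.200
Difference = 717.200 − 578.857 = 138.343 ms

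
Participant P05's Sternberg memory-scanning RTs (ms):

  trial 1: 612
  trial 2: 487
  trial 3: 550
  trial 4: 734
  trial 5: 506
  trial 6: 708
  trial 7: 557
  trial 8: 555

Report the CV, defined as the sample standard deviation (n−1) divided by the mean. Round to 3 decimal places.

0.153

n = 8, Σ = 4709, M = 588.6250
Σ(x−M)² = 56707.875; s = √(56707.875/7) = 90.0062
CV = 90.0062 / 588.6250 = 0.15291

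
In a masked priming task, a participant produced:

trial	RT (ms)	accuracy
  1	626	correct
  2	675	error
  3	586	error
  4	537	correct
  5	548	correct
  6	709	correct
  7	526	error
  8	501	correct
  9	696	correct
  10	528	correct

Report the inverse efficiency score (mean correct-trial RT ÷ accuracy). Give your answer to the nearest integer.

Correct trials (n=7): 626, 537, 548, 709, 501, 696, 528
Mean correct RT = 4145/7 = 592.1429 ms
Proportion correct = 7/10
IES = 592.1429 / (7/10) = 845.918 ms

846 ms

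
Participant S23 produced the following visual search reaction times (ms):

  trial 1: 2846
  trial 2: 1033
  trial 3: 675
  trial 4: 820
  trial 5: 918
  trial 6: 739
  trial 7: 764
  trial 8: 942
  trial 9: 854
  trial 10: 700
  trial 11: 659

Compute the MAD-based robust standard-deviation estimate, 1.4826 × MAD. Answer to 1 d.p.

Sorted: 659, 675, 700, 739, 764, 820, 854, 918, 942, 1033, 2846 → median = 820
|x − 820| sorted: 0, 34, 56, 81, 98, 120, 122, 145, 161, 213, 2026 → MAD = 120
Robust SD ≈ 1.4826 × 120 = 177.912

177.9 ms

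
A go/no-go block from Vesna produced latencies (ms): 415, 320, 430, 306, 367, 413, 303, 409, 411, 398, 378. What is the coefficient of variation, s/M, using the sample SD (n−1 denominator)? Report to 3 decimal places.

n = 11, Σ = 4150, M = 377.2727
Σ(x−M)² = 22036.182; s = √(22036.182/10) = 46.9427
CV = 46.9427 / 377.2727 = 0.12443

0.124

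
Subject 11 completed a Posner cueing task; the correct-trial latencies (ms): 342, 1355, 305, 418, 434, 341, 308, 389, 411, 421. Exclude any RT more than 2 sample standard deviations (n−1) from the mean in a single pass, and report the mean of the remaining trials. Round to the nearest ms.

n = 10, ΣRT = 4724, M = 472.400
Σ(x−M)² = 886104.40; s = √(886104.40/9) = 313.777
Cutoffs: 472.400 ± 2·313.777 → [-155.2, 1100.0]
Outside: 1355 → excluded.
Retained (n=9): Σ = 3369, mean = 3369/9 = 374.333

374 ms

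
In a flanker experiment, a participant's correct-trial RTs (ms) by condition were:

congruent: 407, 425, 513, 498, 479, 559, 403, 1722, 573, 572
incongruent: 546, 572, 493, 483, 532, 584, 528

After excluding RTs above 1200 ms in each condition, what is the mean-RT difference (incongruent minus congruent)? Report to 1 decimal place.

41.9 ms

congruent: exclude 1722
M(congruent) = 4429/9 = 492.111
M(incongruent) = 3738/7 = 534.000
Difference = 534.000 − 492.111 = 41.889 ms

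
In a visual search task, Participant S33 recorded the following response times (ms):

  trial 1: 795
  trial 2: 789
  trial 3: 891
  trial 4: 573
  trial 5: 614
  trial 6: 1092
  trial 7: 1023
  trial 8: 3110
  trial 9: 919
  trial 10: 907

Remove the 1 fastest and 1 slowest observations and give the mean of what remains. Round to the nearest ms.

Sorted: 573, 614, 789, 795, 891, 907, 919, 1023, 1092, 3110
Drop lowest 1 (573) and highest 1 (3110)
Remaining (n=8): Σ = 7030, mean = 7030/8 = 878.750

879 ms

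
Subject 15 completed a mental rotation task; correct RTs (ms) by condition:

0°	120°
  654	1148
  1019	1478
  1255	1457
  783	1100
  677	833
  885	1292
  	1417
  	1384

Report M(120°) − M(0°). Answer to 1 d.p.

384.8 ms

M(0°) = 5273/6 = 878.833
M(120°) = 10109/8 = 1263.625
Difference = 1263.625 − 878.833 = 384.792 ms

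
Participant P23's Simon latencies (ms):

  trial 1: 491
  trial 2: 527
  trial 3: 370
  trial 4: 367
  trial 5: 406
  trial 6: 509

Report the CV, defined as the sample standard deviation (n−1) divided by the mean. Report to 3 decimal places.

n = 6, Σ = 2670, M = 445.0000
Σ(x−M)² = 26166.000; s = √(26166.000/5) = 72.3409
CV = 72.3409 / 445.0000 = 0.16256

0.163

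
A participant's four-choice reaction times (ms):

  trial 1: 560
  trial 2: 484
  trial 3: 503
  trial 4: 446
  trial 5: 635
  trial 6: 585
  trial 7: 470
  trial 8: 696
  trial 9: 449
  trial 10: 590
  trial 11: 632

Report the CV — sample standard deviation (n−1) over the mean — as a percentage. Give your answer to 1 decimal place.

n = 11, Σ = 6050, M = 550.0000
Σ(x−M)² = 72172.000; s = √(72172.000/10) = 84.9541
CV = 84.9541 / 550.0000 = 0.15446 = 15.446%

15.4%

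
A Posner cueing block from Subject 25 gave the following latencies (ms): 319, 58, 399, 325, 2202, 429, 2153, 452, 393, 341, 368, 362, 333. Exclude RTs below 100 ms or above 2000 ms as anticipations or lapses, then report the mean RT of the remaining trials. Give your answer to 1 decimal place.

372.1 ms

Excluded: 58, 2153, 2202
Retained (n=10): Σ = 3721
Mean = 3721/10 = 372.1000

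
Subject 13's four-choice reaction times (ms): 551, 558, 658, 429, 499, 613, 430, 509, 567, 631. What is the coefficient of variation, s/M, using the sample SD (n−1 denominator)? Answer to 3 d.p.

n = 10, Σ = 5445, M = 544.5000
Σ(x−M)² = 55568.500; s = √(55568.500/9) = 78.5766
CV = 78.5766 / 544.5000 = 0.14431

0.144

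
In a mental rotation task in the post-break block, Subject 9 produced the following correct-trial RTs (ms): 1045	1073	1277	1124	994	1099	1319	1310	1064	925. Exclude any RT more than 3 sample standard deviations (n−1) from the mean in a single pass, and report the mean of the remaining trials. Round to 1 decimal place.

n = 10, ΣRT = 11230, M = 1123.000
Σ(x−M)² = 165588.00; s = √(165588.00/9) = 135.642
Cutoffs: 1123.000 ± 3·135.642 → [716.1, 1529.9]
No RTs fall outside the cutoffs; all 10 retained. Mean = 11230/10 = 1123.000

1123.0 ms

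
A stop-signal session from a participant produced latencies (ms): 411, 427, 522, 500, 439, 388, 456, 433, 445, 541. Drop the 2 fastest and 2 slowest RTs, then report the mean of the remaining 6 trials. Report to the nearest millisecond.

Sorted: 388, 411, 427, 433, 439, 445, 456, 500, 522, 541
Drop lowest 2 (388, 411) and highest 2 (522, 541)
Remaining (n=6): Σ = 2700, mean = 2700/6 = 450.000

450 ms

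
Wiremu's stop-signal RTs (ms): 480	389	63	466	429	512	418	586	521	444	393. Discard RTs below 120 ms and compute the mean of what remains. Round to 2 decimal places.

Excluded: 63
Retained (n=10): Σ = 4638
Mean = 4638/10 = 463.8000

463.80 ms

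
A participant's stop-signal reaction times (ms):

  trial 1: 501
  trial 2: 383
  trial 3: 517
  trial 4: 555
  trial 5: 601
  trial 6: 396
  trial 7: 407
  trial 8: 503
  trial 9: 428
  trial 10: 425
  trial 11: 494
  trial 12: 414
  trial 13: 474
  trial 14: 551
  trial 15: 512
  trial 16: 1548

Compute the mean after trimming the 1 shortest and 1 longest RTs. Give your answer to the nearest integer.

Sorted: 383, 396, 407, 414, 425, 428, 474, 494, 501, 503, 512, 517, 551, 555, 601, 1548
Drop lowest 1 (383) and highest 1 (1548)
Remaining (n=14): Σ = 6778, mean = 6778/14 = 484.143

484 ms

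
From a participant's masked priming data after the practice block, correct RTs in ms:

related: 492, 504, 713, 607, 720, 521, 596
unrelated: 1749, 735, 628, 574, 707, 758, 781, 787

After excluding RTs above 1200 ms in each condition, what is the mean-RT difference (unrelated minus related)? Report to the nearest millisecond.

unrelated: exclude 1749
M(related) = 4153/7 = 593.286
M(unrelated) = 4970/7 = 710.000
Difference = 710.000 − 593.286 = 116.714 ms

117 ms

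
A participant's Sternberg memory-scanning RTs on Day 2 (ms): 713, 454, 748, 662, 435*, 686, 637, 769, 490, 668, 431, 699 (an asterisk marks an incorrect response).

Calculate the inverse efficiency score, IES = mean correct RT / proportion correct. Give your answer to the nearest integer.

Correct trials (n=11): 713, 454, 748, 662, 686, 637, 769, 490, 668, 431, 699
Mean correct RT = 6957/11 = 632.4545 ms
Proportion correct = 11/12
IES = 632.4545 / (11/12) = 689.950 ms

690 ms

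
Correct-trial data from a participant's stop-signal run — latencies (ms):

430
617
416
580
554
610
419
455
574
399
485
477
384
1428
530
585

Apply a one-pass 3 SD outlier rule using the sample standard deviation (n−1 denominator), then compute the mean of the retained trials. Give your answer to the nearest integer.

501 ms

n = 16, ΣRT = 8943, M = 558.938
Σ(x−M)² = 899264.94; s = √(899264.94/15) = 244.849
Cutoffs: 558.938 ± 3·244.849 → [-175.6, 1293.5]
Outside: 1428 → excluded.
Retained (n=15): Σ = 7515, mean = 7515/15 = 501.000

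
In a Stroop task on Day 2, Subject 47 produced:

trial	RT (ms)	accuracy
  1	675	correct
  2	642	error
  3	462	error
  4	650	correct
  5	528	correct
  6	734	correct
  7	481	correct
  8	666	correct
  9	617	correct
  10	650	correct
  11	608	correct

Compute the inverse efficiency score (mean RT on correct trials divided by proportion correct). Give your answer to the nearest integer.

Correct trials (n=9): 675, 650, 528, 734, 481, 666, 617, 650, 608
Mean correct RT = 5609/9 = 623.2222 ms
Proportion correct = 9/11
IES = 623.2222 / (9/11) = 761.716 ms

762 ms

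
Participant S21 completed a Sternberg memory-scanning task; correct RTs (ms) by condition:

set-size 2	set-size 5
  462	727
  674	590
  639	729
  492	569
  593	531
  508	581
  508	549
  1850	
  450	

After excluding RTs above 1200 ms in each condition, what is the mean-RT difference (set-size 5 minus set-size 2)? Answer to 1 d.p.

70.1 ms

set-size 2: exclude 1850
M(set-size 2) = 4326/8 = 540.750
M(set-size 5) = 4276/7 = 610.857
Difference = 610.857 − 540.750 = 70.107 ms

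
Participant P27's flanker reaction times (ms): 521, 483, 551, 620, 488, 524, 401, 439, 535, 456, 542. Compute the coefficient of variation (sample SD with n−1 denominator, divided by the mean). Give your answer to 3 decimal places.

n = 11, Σ = 5560, M = 505.4545
Σ(x−M)² = 36570.727; s = √(36570.727/10) = 60.4737
CV = 60.4737 / 505.4545 = 0.11964

0.120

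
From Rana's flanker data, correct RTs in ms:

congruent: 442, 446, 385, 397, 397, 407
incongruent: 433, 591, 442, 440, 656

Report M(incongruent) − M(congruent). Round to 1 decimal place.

M(congruent) = 2474/6 = 412.333
M(incongruent) = 2562/5 = 512.400
Difference = 512.400 − 412.333 = 100.067 ms

100.1 ms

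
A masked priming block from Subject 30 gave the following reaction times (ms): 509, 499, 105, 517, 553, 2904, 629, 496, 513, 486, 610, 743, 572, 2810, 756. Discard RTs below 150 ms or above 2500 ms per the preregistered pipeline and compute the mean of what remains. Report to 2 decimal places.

Excluded: 105, 2810, 2904
Retained (n=12): Σ = 6883
Mean = 6883/12 = 573.5833

573.58 ms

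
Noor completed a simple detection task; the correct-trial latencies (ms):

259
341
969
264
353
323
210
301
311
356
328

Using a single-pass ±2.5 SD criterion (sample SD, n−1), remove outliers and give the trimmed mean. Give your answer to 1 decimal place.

304.6 ms

n = 11, ΣRT = 4015, M = 365.000
Σ(x−M)² = 421224.00; s = √(421224.00/10) = 205.237
Cutoffs: 365.000 ± 2.5·205.237 → [-148.1, 878.1]
Outside: 969 → excluded.
Retained (n=10): Σ = 3046, mean = 3046/10 = 304.600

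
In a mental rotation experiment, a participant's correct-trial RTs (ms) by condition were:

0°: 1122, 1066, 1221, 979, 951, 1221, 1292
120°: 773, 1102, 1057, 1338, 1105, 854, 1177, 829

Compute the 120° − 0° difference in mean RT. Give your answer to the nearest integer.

-92 ms

M(0°) = 7852/7 = 1121.714
M(120°) = 8235/8 = 1029.375
Difference = 1029.375 − 1121.714 = -92.339 ms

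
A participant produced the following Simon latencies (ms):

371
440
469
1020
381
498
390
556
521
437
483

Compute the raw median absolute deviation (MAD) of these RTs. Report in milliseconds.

Sorted: 371, 381, 390, 437, 440, 469, 483, 498, 521, 556, 1020 → median = 469
|x − 469|: 98, 29, 0, 551, 88, 29, 79, 87, 52, 32, 14
Sorted deviations: 0, 14, 29, 29, 32, 52, 79, 87, 88, 98, 551 → MAD = 52

52 ms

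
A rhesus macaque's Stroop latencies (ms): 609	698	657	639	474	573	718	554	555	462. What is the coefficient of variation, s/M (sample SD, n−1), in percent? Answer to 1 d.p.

n = 10, Σ = 5939, M = 593.9000
Σ(x−M)² = 67796.900; s = √(67796.900/9) = 86.7928
CV = 86.7928 / 593.9000 = 0.14614 = 14.614%

14.6%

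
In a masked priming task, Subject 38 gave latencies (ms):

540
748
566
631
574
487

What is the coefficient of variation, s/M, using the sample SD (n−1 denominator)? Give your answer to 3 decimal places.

n = 6, Σ = 3546, M = 591.0000
Σ(x−M)² = 40580.000; s = √(40580.000/5) = 90.0888
CV = 90.0888 / 591.0000 = 0.15243

0.152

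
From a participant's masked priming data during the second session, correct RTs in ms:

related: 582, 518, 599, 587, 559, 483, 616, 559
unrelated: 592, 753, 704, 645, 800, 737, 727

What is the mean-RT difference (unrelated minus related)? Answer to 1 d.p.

M(related) = 4503/8 = 562.875
M(unrelated) = 4958/7 = 708.286
Difference = 708.286 − 562.875 = 145.411 ms

145.4 ms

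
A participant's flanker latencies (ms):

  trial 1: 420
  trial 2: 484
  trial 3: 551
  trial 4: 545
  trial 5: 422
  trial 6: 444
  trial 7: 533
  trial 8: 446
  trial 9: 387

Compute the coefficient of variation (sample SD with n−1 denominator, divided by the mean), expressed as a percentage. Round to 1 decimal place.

n = 9, Σ = 4232, M = 470.2222
Σ(x−M)² = 29295.556; s = √(29295.556/8) = 60.5140
CV = 60.5140 / 470.2222 = 0.12869 = 12.869%

12.9%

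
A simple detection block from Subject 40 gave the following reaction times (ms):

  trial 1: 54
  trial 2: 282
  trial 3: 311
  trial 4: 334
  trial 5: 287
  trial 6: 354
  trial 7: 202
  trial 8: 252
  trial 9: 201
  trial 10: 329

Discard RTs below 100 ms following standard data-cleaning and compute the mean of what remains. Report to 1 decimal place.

Excluded: 54
Retained (n=9): Σ = 2552
Mean = 2552/9 = 283.5556

283.6 ms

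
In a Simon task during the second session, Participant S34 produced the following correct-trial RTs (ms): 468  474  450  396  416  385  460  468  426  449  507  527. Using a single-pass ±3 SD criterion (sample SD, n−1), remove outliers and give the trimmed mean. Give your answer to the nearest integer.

n = 12, ΣRT = 5426, M = 452.167
Σ(x−M)² = 19319.67; s = √(19319.67/11) = 41.909
Cutoffs: 452.167 ± 3·41.909 → [326.4, 577.9]
No RTs fall outside the cutoffs; all 12 retained. Mean = 5426/12 = 452.167

452 ms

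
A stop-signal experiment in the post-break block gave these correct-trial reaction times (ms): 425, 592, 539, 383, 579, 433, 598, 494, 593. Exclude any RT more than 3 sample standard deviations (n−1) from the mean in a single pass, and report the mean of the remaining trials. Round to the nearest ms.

n = 9, ΣRT = 4636, M = 515.111
Σ(x−M)² = 56262.89; s = √(56262.89/8) = 83.862
Cutoffs: 515.111 ± 3·83.862 → [263.5, 766.7]
No RTs fall outside the cutoffs; all 9 retained. Mean = 4636/9 = 515.111

515 ms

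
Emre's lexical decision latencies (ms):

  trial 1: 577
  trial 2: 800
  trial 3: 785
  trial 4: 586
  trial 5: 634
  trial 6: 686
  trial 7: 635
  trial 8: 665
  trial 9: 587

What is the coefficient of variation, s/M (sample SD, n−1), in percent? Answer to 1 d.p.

n = 9, Σ = 5955, M = 661.6667
Σ(x−M)² = 54896.000; s = √(54896.000/8) = 82.8372
CV = 82.8372 / 661.6667 = 0.12519 = 12.519%

12.5%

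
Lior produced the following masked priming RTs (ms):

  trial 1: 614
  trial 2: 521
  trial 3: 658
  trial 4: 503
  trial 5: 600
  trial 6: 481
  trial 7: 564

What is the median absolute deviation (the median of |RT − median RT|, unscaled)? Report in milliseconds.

50 ms

Sorted: 481, 503, 521, 564, 600, 614, 658 → median = 564
|x − 564|: 50, 43, 94, 61, 36, 83, 0
Sorted deviations: 0, 36, 43, 50, 61, 83, 94 → MAD = 50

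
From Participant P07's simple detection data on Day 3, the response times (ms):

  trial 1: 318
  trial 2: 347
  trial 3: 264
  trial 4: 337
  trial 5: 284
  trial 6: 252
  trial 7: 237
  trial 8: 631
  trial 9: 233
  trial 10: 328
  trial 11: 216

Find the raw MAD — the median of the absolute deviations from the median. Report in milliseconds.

Sorted: 216, 233, 237, 252, 264, 284, 318, 328, 337, 347, 631 → median = 284
|x − 284|: 34, 63, 20, 53, 0, 32, 47, 347, 51, 44, 68
Sorted deviations: 0, 20, 32, 34, 44, 47, 51, 53, 63, 68, 347 → MAD = 47

47 ms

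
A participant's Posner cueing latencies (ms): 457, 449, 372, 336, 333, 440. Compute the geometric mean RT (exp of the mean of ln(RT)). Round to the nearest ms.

394 ms

ln(RT): 6.1247, 6.1070, 5.9189, 5.8171, 5.8081, 6.0868
Mean ln(RT) = 35.8626/6 = 5.97710
Geometric mean = exp(5.97710) = 394.30 ms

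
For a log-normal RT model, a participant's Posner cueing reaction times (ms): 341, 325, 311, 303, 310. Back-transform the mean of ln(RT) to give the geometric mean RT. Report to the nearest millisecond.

ln(RT): 5.8319, 5.7838, 5.7398, 5.7137, 5.7366
Mean ln(RT) = 28.8058/5 = 5.76116
Geometric mean = exp(5.76116) = 317.72 ms

318 ms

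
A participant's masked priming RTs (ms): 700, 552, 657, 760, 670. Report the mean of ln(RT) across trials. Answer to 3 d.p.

6.499

ln(RT): 6.5511, 6.3135, 6.4877, 6.6333, 6.5073
Σ ln(RT) = 32.4929
Mean = 32.4929/5 = 6.49858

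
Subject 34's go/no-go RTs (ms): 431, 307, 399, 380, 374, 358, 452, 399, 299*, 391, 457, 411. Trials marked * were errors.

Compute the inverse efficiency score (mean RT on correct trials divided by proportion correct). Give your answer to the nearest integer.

432 ms

Correct trials (n=11): 431, 307, 399, 380, 374, 358, 452, 399, 391, 457, 411
Mean correct RT = 4359/11 = 396.2727 ms
Proportion correct = 11/12
IES = 396.2727 / (11/12) = 432.298 ms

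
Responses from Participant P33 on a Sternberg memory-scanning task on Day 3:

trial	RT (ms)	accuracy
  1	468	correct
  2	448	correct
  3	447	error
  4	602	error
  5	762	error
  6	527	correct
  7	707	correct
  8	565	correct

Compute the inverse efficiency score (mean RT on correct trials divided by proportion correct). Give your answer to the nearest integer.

Correct trials (n=5): 468, 448, 527, 707, 565
Mean correct RT = 2715/5 = 543.0000 ms
Proportion correct = 5/8
IES = 543.0000 / (5/8) = 868.800 ms

869 ms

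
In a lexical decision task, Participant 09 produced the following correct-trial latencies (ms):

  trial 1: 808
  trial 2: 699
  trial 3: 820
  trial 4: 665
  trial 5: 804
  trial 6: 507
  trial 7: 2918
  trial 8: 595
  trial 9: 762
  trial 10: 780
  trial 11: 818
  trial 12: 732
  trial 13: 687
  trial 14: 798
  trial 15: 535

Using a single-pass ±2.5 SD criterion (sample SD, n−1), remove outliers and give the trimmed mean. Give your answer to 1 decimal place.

n = 15, ΣRT = 12928, M = 861.867
Σ(x−M)² = 4675081.73; s = √(4675081.73/14) = 577.871
Cutoffs: 861.867 ± 2.5·577.871 → [-582.8, 2306.5]
Outside: 2918 → excluded.
Retained (n=14): Σ = 10010, mean = 10010/14 = 715.000

715.0 ms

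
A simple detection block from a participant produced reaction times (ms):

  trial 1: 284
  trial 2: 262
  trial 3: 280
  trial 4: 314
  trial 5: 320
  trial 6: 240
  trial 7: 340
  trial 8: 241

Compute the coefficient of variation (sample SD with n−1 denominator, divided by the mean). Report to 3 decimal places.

0.130

n = 8, Σ = 2281, M = 285.1250
Σ(x−M)² = 9606.875; s = √(9606.875/7) = 37.0461
CV = 37.0461 / 285.1250 = 0.12993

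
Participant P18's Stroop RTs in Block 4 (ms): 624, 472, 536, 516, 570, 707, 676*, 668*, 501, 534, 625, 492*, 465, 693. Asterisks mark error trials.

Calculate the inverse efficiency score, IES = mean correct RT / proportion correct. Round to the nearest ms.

722 ms

Correct trials (n=11): 624, 472, 536, 516, 570, 707, 501, 534, 625, 465, 693
Mean correct RT = 6243/11 = 567.5455 ms
Proportion correct = 11/14
IES = 567.5455 / (11/14) = 722.331 ms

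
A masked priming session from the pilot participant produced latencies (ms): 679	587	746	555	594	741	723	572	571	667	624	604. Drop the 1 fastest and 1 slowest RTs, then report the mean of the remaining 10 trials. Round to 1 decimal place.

636.2 ms

Sorted: 555, 571, 572, 587, 594, 604, 624, 667, 679, 723, 741, 746
Drop lowest 1 (555) and highest 1 (746)
Remaining (n=10): Σ = 6362, mean = 6362/10 = 636.200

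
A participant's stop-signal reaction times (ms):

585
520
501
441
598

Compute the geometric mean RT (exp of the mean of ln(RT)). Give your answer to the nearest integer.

ln(RT): 6.3716, 6.2538, 6.2166, 6.0890, 6.3936
Mean ln(RT) = 31.3247/5 = 6.26494
Geometric mean = exp(6.26494) = 525.81 ms

526 ms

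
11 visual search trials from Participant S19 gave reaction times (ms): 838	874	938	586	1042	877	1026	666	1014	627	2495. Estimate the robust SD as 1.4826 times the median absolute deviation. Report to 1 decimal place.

220.9 ms

Sorted: 586, 627, 666, 838, 874, 877, 938, 1014, 1026, 1042, 2495 → median = 877
|x − 877| sorted: 0, 3, 39, 61, 137, 149, 165, 211, 250, 291, 1618 → MAD = 149
Robust SD ≈ 1.4826 × 149 = 220.907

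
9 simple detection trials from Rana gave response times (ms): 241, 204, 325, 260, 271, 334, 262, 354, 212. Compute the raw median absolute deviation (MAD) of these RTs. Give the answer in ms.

Sorted: 204, 212, 241, 260, 262, 271, 325, 334, 354 → median = 262
|x − 262|: 21, 58, 63, 2, 9, 72, 0, 92, 50
Sorted deviations: 0, 2, 9, 21, 50, 58, 63, 72, 92 → MAD = 50

50 ms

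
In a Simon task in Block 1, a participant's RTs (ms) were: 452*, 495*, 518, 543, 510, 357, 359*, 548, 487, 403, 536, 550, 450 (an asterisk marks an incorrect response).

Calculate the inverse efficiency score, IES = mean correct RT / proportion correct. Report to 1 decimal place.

637.3 ms

Correct trials (n=10): 518, 543, 510, 357, 548, 487, 403, 536, 550, 450
Mean correct RT = 4902/10 = 490.2000 ms
Proportion correct = 10/13
IES = 490.2000 / (10/13) = 637.260 ms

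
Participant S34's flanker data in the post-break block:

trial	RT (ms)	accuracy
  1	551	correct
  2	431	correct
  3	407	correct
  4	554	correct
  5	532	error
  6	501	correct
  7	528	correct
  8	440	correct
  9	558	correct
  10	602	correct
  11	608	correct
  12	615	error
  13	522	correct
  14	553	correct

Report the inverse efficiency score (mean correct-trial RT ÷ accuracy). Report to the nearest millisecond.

Correct trials (n=12): 551, 431, 407, 554, 501, 528, 440, 558, 602, 608, 522, 553
Mean correct RT = 6255/12 = 521.2500 ms
Proportion correct = 12/14
IES = 521.2500 / (12/14) = 608.125 ms

608 ms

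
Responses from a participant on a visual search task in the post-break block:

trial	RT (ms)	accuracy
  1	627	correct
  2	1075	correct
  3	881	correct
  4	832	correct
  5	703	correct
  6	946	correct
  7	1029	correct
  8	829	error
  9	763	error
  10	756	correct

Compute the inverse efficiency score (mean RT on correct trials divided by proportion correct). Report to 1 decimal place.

Correct trials (n=8): 627, 1075, 881, 832, 703, 946, 1029, 756
Mean correct RT = 6849/8 = 856.1250 ms
Proportion correct = 8/10
IES = 856.1250 / (8/10) = 1070.156 ms

1070.2 ms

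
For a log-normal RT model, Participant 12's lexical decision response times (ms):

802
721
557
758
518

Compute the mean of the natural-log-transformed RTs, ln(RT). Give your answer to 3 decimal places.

ln(RT): 6.6871, 6.5806, 6.3226, 6.6307, 6.2500
Σ ln(RT) = 32.4710
Mean = 32.4710/5 = 6.49419

6.494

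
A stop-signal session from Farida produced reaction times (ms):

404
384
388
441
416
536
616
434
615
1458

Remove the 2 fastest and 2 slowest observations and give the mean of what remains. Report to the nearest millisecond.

474 ms

Sorted: 384, 388, 404, 416, 434, 441, 536, 615, 616, 1458
Drop lowest 2 (384, 388) and highest 2 (616, 1458)
Remaining (n=6): Σ = 2846, mean = 2846/6 = 474.333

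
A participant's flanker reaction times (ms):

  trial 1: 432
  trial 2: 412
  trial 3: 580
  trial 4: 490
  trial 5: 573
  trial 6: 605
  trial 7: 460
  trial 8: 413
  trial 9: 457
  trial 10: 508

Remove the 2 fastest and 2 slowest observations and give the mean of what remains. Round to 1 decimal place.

Sorted: 412, 413, 432, 457, 460, 490, 508, 573, 580, 605
Drop lowest 2 (412, 413) and highest 2 (580, 605)
Remaining (n=6): Σ = 2920, mean = 2920/6 = 486.667

486.7 ms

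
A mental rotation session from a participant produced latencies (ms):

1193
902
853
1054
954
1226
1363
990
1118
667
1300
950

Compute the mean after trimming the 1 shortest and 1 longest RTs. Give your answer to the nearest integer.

Sorted: 667, 853, 902, 950, 954, 990, 1054, 1118, 1193, 1226, 1300, 1363
Drop lowest 1 (667) and highest 1 (1363)
Remaining (n=10): Σ = 10540, mean = 10540/10 = 1054.000

1054 ms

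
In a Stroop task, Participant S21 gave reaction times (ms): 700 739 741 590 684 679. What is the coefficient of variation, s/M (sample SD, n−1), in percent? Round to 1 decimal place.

n = 6, Σ = 4133, M = 688.8333
Σ(x−M)² = 15250.833; s = √(15250.833/5) = 55.2283
CV = 55.2283 / 688.8333 = 0.08018 = 8.018%

8.0%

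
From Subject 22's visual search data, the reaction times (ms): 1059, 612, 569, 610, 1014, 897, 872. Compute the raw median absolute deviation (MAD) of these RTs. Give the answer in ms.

Sorted: 569, 610, 612, 872, 897, 1014, 1059 → median = 872
|x − 872|: 187, 260, 303, 262, 142, 25, 0
Sorted deviations: 0, 25, 142, 187, 260, 262, 303 → MAD = 187

187 ms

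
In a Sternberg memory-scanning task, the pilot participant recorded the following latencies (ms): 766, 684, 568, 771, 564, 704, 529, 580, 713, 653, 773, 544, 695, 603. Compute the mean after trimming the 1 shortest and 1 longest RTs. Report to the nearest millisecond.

Sorted: 529, 544, 564, 568, 580, 603, 653, 684, 695, 704, 713, 766, 771, 773
Drop lowest 1 (529) and highest 1 (773)
Remaining (n=12): Σ = 7845, mean = 7845/12 = 653.750

654 ms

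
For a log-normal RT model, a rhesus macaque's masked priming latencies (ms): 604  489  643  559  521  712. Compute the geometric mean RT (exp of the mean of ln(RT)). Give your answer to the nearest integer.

ln(RT): 6.4036, 6.1924, 6.4661, 6.3261, 6.2558, 6.5681
Mean ln(RT) = 38.2121/6 = 6.36868
Geometric mean = exp(6.36868) = 583.29 ms

583 ms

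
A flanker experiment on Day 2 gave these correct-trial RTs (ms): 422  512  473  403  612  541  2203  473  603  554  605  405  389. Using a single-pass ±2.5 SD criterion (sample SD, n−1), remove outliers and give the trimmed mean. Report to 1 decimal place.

n = 13, ΣRT = 8195, M = 630.385
Σ(x−M)² = 2756423.08; s = √(2756423.08/12) = 479.272
Cutoffs: 630.385 ± 2.5·479.272 → [-567.8, 1828.6]
Outside: 2203 → excluded.
Retained (n=12): Σ = 5992, mean = 5992/12 = 499.333

499.3 ms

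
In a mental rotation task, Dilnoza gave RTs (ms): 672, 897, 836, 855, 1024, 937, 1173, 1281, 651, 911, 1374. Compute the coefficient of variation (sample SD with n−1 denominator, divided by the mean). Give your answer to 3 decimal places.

0.240

n = 11, Σ = 10611, M = 964.6364
Σ(x−M)² = 535390.545; s = √(535390.545/10) = 231.3851
CV = 231.3851 / 964.6364 = 0.23987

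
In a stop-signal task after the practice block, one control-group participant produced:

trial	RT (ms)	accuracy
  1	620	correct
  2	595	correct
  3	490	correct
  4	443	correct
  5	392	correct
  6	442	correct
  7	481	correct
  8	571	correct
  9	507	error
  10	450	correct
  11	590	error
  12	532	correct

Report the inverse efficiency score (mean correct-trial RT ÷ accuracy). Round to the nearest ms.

Correct trials (n=10): 620, 595, 490, 443, 392, 442, 481, 571, 450, 532
Mean correct RT = 5016/10 = 501.6000 ms
Proportion correct = 10/12
IES = 501.6000 / (10/12) = 601.920 ms

602 ms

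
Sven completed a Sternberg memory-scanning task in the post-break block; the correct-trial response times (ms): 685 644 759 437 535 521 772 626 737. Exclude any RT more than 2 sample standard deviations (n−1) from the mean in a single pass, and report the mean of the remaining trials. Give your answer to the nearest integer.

n = 9, ΣRT = 5716, M = 635.111
Σ(x−M)² = 109410.89; s = √(109410.89/8) = 116.946
Cutoffs: 635.111 ± 2·116.946 → [401.2, 869.0]
No RTs fall outside the cutoffs; all 9 retained. Mean = 5716/9 = 635.111

635 ms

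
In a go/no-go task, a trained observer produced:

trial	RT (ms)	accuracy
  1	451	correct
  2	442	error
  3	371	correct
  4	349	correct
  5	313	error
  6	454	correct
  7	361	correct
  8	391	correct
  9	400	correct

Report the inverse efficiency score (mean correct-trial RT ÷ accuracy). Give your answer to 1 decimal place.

Correct trials (n=7): 451, 371, 349, 454, 361, 391, 400
Mean correct RT = 2777/7 = 396.7143 ms
Proportion correct = 7/9
IES = 396.7143 / (7/9) = 510.061 ms

510.1 ms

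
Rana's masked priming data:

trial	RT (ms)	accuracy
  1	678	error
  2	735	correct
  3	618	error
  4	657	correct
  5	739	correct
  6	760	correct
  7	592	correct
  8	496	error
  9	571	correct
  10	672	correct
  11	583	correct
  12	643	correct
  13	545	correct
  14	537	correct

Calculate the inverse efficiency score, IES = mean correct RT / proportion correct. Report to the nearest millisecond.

Correct trials (n=11): 735, 657, 739, 760, 592, 571, 672, 583, 643, 545, 537
Mean correct RT = 7034/11 = 639.4545 ms
Proportion correct = 11/14
IES = 639.4545 / (11/14) = 813.851 ms

814 ms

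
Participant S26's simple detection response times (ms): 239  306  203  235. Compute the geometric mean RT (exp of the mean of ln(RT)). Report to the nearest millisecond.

ln(RT): 5.4765, 5.7236, 5.3132, 5.4596
Mean ln(RT) = 21.9728/4 = 5.49321
Geometric mean = exp(5.49321) = 243.04 ms

243 ms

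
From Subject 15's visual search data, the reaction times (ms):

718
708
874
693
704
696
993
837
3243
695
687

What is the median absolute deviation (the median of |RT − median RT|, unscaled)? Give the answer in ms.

Sorted: 687, 693, 695, 696, 704, 708, 718, 837, 874, 993, 3243 → median = 708
|x − 708|: 10, 0, 166, 15, 4, 12, 285, 129, 2535, 13, 21
Sorted deviations: 0, 4, 10, 12, 13, 15, 21, 129, 166, 285, 2535 → MAD = 15

15 ms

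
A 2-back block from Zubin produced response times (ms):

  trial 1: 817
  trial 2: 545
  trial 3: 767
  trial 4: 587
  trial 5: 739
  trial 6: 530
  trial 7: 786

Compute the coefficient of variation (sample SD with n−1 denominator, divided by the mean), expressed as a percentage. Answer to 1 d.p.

18.0%

n = 7, Σ = 4771, M = 681.5714
Σ(x−M)² = 90411.714; s = √(90411.714/6) = 122.7543
CV = 122.7543 / 681.5714 = 0.18010 = 18.010%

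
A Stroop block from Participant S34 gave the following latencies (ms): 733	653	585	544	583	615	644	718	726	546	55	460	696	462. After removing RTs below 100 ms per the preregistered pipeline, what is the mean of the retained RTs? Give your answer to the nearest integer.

Excluded: 55
Retained (n=13): Σ = 7965
Mean = 7965/13 = 612.6923

613 ms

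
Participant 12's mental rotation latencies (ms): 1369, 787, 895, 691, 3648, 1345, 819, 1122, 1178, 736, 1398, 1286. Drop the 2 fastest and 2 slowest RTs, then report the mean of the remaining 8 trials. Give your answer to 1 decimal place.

1100.1 ms

Sorted: 691, 736, 787, 819, 895, 1122, 1178, 1286, 1345, 1369, 1398, 3648
Drop lowest 2 (691, 736) and highest 2 (1398, 3648)
Remaining (n=8): Σ = 8801, mean = 8801/8 = 1100.125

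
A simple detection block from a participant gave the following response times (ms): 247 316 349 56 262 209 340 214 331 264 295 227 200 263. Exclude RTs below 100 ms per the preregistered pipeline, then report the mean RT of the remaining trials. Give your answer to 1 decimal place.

Excluded: 56
Retained (n=13): Σ = 3517
Mean = 3517/13 = 270.5385

270.5 ms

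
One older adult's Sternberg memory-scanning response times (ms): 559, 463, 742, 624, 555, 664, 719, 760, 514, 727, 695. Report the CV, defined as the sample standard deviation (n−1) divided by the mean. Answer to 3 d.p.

n = 11, Σ = 7022, M = 638.3636
Σ(x−M)² = 103432.545; s = √(103432.545/10) = 101.7018
CV = 101.7018 / 638.3636 = 0.15932

0.159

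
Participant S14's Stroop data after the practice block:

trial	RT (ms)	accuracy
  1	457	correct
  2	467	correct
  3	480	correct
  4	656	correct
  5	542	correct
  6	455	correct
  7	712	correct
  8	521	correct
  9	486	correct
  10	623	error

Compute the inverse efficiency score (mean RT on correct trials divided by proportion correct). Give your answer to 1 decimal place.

Correct trials (n=9): 457, 467, 480, 656, 542, 455, 712, 521, 486
Mean correct RT = 4776/9 = 530.6667 ms
Proportion correct = 9/10
IES = 530.6667 / (9/10) = 589.630 ms

589.6 ms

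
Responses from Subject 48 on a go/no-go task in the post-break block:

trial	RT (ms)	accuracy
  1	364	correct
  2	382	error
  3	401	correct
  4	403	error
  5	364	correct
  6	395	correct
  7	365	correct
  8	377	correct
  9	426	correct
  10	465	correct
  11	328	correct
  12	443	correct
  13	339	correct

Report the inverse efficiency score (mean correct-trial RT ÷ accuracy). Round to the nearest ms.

Correct trials (n=11): 364, 401, 364, 395, 365, 377, 426, 465, 328, 443, 339
Mean correct RT = 4267/11 = 387.9091 ms
Proportion correct = 11/13
IES = 387.9091 / (11/13) = 458.438 ms

458 ms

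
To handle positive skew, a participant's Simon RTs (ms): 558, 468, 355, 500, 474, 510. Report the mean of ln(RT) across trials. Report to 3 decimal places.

ln(RT): 6.3244, 6.1485, 5.8721, 6.2146, 6.1612, 6.2344
Σ ln(RT) = 36.9552
Mean = 36.9552/6 = 6.15920

6.159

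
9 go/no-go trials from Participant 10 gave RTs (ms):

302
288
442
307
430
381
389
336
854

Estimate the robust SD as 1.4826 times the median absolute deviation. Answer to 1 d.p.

90.4 ms

Sorted: 288, 302, 307, 336, 381, 389, 430, 442, 854 → median = 381
|x − 381| sorted: 0, 8, 45, 49, 61, 74, 79, 93, 473 → MAD = 61
Robust SD ≈ 1.4826 × 61 = 90.439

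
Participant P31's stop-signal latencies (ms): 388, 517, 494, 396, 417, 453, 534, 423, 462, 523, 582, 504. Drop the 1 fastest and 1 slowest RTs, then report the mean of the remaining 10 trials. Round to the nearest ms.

Sorted: 388, 396, 417, 423, 453, 462, 494, 504, 517, 523, 534, 582
Drop lowest 1 (388) and highest 1 (582)
Remaining (n=10): Σ = 4723, mean = 4723/10 = 472.300

472 ms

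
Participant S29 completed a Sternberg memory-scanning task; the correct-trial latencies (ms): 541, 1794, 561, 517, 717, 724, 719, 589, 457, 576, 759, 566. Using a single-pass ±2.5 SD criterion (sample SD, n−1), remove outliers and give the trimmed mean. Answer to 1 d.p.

n = 12, ΣRT = 8520, M = 710.000
Σ(x−M)² = 1383136.00; s = √(1383136.00/11) = 354.598
Cutoffs: 710.000 ± 2.5·354.598 → [-176.5, 1596.5]
Outside: 1794 → excluded.
Retained (n=11): Σ = 6726, mean = 6726/11 = 611.455

611.5 ms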